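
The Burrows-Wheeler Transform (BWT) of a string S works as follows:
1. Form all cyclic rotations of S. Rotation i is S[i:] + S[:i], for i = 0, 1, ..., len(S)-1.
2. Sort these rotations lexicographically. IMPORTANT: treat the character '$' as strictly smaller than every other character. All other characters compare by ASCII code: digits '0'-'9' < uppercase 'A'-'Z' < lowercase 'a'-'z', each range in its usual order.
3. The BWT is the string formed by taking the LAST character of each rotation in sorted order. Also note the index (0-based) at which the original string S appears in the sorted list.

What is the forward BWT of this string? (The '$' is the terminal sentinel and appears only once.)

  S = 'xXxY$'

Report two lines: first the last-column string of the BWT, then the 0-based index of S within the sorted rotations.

Answer: Yxx$X
3

Derivation:
All 5 rotations (rotation i = S[i:]+S[:i]):
  rot[0] = xXxY$
  rot[1] = XxY$x
  rot[2] = xY$xX
  rot[3] = Y$xXx
  rot[4] = $xXxY
Sorted (with $ < everything):
  sorted[0] = $xXxY  (last char: 'Y')
  sorted[1] = XxY$x  (last char: 'x')
  sorted[2] = Y$xXx  (last char: 'x')
  sorted[3] = xXxY$  (last char: '$')
  sorted[4] = xY$xX  (last char: 'X')
Last column: Yxx$X
Original string S is at sorted index 3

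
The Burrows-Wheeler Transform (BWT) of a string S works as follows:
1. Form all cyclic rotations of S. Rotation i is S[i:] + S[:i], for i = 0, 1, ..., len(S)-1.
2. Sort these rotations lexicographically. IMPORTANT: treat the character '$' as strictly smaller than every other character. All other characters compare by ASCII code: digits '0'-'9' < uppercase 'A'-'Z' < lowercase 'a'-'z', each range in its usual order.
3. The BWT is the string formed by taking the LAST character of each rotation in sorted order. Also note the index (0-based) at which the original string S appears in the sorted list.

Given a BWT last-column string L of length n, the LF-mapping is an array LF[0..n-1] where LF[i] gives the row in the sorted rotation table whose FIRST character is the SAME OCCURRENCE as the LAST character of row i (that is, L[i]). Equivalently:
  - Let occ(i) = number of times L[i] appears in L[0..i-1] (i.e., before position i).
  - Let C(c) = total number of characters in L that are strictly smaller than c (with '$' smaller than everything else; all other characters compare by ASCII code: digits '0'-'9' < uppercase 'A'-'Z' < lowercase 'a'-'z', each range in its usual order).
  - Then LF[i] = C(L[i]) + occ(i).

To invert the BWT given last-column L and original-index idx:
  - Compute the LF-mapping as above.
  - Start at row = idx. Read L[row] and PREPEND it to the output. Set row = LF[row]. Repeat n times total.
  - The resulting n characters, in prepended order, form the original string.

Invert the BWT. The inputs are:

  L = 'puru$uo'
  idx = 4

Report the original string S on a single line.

LF mapping: 2 4 3 5 0 6 1
Walk LF starting at row 4, prepending L[row]:
  step 1: row=4, L[4]='$', prepend. Next row=LF[4]=0
  step 2: row=0, L[0]='p', prepend. Next row=LF[0]=2
  step 3: row=2, L[2]='r', prepend. Next row=LF[2]=3
  step 4: row=3, L[3]='u', prepend. Next row=LF[3]=5
  step 5: row=5, L[5]='u', prepend. Next row=LF[5]=6
  step 6: row=6, L[6]='o', prepend. Next row=LF[6]=1
  step 7: row=1, L[1]='u', prepend. Next row=LF[1]=4
Reversed output: uouurp$

Answer: uouurp$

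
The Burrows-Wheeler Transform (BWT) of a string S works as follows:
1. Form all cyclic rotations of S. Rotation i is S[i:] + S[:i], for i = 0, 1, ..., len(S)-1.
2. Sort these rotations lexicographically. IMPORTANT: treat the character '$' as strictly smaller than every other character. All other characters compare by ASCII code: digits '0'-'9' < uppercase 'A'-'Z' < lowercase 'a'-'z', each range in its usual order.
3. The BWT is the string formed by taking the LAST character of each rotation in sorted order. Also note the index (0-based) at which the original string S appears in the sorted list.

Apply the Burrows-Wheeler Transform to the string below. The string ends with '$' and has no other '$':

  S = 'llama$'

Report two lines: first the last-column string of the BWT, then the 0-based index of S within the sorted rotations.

All 6 rotations (rotation i = S[i:]+S[:i]):
  rot[0] = llama$
  rot[1] = lama$l
  rot[2] = ama$ll
  rot[3] = ma$lla
  rot[4] = a$llam
  rot[5] = $llama
Sorted (with $ < everything):
  sorted[0] = $llama  (last char: 'a')
  sorted[1] = a$llam  (last char: 'm')
  sorted[2] = ama$ll  (last char: 'l')
  sorted[3] = lama$l  (last char: 'l')
  sorted[4] = llama$  (last char: '$')
  sorted[5] = ma$lla  (last char: 'a')
Last column: amll$a
Original string S is at sorted index 4

Answer: amll$a
4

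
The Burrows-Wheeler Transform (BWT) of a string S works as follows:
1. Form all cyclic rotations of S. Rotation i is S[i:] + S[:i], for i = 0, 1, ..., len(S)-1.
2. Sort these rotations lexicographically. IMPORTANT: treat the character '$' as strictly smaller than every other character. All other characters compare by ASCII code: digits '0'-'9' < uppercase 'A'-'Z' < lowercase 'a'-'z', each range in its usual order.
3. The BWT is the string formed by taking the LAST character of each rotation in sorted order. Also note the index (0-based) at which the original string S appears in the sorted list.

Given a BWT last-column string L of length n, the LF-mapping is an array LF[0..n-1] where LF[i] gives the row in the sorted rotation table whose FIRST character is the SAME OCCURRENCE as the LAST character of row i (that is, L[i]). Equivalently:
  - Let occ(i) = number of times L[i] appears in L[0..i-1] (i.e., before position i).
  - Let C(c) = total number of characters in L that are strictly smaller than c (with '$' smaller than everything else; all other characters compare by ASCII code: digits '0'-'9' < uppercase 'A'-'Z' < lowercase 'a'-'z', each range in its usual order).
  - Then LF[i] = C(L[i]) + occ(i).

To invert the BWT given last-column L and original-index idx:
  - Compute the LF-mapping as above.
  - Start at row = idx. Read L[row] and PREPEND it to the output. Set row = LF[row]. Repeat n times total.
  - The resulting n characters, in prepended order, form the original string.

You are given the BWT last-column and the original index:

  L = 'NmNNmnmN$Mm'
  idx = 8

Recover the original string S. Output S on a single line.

Answer: mmMmnNmNNN$

Derivation:
LF mapping: 2 6 3 4 7 10 8 5 0 1 9
Walk LF starting at row 8, prepending L[row]:
  step 1: row=8, L[8]='$', prepend. Next row=LF[8]=0
  step 2: row=0, L[0]='N', prepend. Next row=LF[0]=2
  step 3: row=2, L[2]='N', prepend. Next row=LF[2]=3
  step 4: row=3, L[3]='N', prepend. Next row=LF[3]=4
  step 5: row=4, L[4]='m', prepend. Next row=LF[4]=7
  step 6: row=7, L[7]='N', prepend. Next row=LF[7]=5
  step 7: row=5, L[5]='n', prepend. Next row=LF[5]=10
  step 8: row=10, L[10]='m', prepend. Next row=LF[10]=9
  step 9: row=9, L[9]='M', prepend. Next row=LF[9]=1
  step 10: row=1, L[1]='m', prepend. Next row=LF[1]=6
  step 11: row=6, L[6]='m', prepend. Next row=LF[6]=8
Reversed output: mmMmnNmNNN$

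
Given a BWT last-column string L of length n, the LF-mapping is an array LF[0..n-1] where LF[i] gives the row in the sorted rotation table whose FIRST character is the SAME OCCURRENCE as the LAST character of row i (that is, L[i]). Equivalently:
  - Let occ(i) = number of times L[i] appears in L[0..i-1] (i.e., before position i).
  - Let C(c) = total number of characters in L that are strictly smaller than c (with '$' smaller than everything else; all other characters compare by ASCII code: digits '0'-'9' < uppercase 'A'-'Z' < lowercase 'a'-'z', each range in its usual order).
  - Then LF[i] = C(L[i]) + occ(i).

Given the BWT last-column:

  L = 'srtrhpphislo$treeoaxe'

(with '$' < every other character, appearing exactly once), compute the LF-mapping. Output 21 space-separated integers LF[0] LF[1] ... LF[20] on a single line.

Char counts: '$':1, 'a':1, 'e':3, 'h':2, 'i':1, 'l':1, 'o':2, 'p':2, 'r':3, 's':2, 't':2, 'x':1
C (first-col start): C('$')=0, C('a')=1, C('e')=2, C('h')=5, C('i')=7, C('l')=8, C('o')=9, C('p')=11, C('r')=13, C('s')=16, C('t')=18, C('x')=20
L[0]='s': occ=0, LF[0]=C('s')+0=16+0=16
L[1]='r': occ=0, LF[1]=C('r')+0=13+0=13
L[2]='t': occ=0, LF[2]=C('t')+0=18+0=18
L[3]='r': occ=1, LF[3]=C('r')+1=13+1=14
L[4]='h': occ=0, LF[4]=C('h')+0=5+0=5
L[5]='p': occ=0, LF[5]=C('p')+0=11+0=11
L[6]='p': occ=1, LF[6]=C('p')+1=11+1=12
L[7]='h': occ=1, LF[7]=C('h')+1=5+1=6
L[8]='i': occ=0, LF[8]=C('i')+0=7+0=7
L[9]='s': occ=1, LF[9]=C('s')+1=16+1=17
L[10]='l': occ=0, LF[10]=C('l')+0=8+0=8
L[11]='o': occ=0, LF[11]=C('o')+0=9+0=9
L[12]='$': occ=0, LF[12]=C('$')+0=0+0=0
L[13]='t': occ=1, LF[13]=C('t')+1=18+1=19
L[14]='r': occ=2, LF[14]=C('r')+2=13+2=15
L[15]='e': occ=0, LF[15]=C('e')+0=2+0=2
L[16]='e': occ=1, LF[16]=C('e')+1=2+1=3
L[17]='o': occ=1, LF[17]=C('o')+1=9+1=10
L[18]='a': occ=0, LF[18]=C('a')+0=1+0=1
L[19]='x': occ=0, LF[19]=C('x')+0=20+0=20
L[20]='e': occ=2, LF[20]=C('e')+2=2+2=4

Answer: 16 13 18 14 5 11 12 6 7 17 8 9 0 19 15 2 3 10 1 20 4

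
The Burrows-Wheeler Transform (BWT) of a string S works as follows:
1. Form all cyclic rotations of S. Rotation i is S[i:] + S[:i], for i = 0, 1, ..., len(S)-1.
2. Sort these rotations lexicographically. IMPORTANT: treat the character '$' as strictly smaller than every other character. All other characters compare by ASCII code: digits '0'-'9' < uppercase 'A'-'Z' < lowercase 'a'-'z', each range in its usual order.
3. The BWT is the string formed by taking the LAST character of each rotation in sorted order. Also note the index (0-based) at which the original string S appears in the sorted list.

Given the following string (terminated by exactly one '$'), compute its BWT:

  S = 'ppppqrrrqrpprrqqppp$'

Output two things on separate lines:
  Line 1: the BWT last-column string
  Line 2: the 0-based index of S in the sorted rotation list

All 20 rotations (rotation i = S[i:]+S[:i]):
  rot[0] = ppppqrrrqrpprrqqppp$
  rot[1] = pppqrrrqrpprrqqppp$p
  rot[2] = ppqrrrqrpprrqqppp$pp
  rot[3] = pqrrrqrpprrqqppp$ppp
  rot[4] = qrrrqrpprrqqppp$pppp
  rot[5] = rrrqrpprrqqppp$ppppq
  rot[6] = rrqrpprrqqppp$ppppqr
  rot[7] = rqrpprrqqppp$ppppqrr
  rot[8] = qrpprrqqppp$ppppqrrr
  rot[9] = rpprrqqppp$ppppqrrrq
  rot[10] = pprrqqppp$ppppqrrrqr
  rot[11] = prrqqppp$ppppqrrrqrp
  rot[12] = rrqqppp$ppppqrrrqrpp
  rot[13] = rqqppp$ppppqrrrqrppr
  rot[14] = qqppp$ppppqrrrqrpprr
  rot[15] = qppp$ppppqrrrqrpprrq
  rot[16] = ppp$ppppqrrrqrpprrqq
  rot[17] = pp$ppppqrrrqrpprrqqp
  rot[18] = p$ppppqrrrqrpprrqqpp
  rot[19] = $ppppqrrrqrpprrqqppp
Sorted (with $ < everything):
  sorted[0] = $ppppqrrrqrpprrqqppp  (last char: 'p')
  sorted[1] = p$ppppqrrrqrpprrqqpp  (last char: 'p')
  sorted[2] = pp$ppppqrrrqrpprrqqp  (last char: 'p')
  sorted[3] = ppp$ppppqrrrqrpprrqq  (last char: 'q')
  sorted[4] = ppppqrrrqrpprrqqppp$  (last char: '$')
  sorted[5] = pppqrrrqrpprrqqppp$p  (last char: 'p')
  sorted[6] = ppqrrrqrpprrqqppp$pp  (last char: 'p')
  sorted[7] = pprrqqppp$ppppqrrrqr  (last char: 'r')
  sorted[8] = pqrrrqrpprrqqppp$ppp  (last char: 'p')
  sorted[9] = prrqqppp$ppppqrrrqrp  (last char: 'p')
  sorted[10] = qppp$ppppqrrrqrpprrq  (last char: 'q')
  sorted[11] = qqppp$ppppqrrrqrpprr  (last char: 'r')
  sorted[12] = qrpprrqqppp$ppppqrrr  (last char: 'r')
  sorted[13] = qrrrqrpprrqqppp$pppp  (last char: 'p')
  sorted[14] = rpprrqqppp$ppppqrrrq  (last char: 'q')
  sorted[15] = rqqppp$ppppqrrrqrppr  (last char: 'r')
  sorted[16] = rqrpprrqqppp$ppppqrr  (last char: 'r')
  sorted[17] = rrqqppp$ppppqrrrqrpp  (last char: 'p')
  sorted[18] = rrqrpprrqqppp$ppppqr  (last char: 'r')
  sorted[19] = rrrqrpprrqqppp$ppppq  (last char: 'q')
Last column: pppq$pprppqrrpqrrprq
Original string S is at sorted index 4

Answer: pppq$pprppqrrpqrrprq
4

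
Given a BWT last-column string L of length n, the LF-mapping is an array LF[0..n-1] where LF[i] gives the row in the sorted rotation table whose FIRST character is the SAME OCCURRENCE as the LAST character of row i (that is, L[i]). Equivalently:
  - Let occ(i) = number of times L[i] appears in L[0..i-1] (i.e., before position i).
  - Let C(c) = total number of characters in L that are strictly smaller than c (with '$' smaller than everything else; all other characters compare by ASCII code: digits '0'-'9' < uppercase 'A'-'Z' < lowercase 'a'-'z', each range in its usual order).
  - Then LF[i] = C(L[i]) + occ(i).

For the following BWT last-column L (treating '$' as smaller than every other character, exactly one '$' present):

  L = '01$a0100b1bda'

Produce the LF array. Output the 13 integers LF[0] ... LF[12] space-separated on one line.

Answer: 1 5 0 8 2 6 3 4 10 7 11 12 9

Derivation:
Char counts: '$':1, '0':4, '1':3, 'a':2, 'b':2, 'd':1
C (first-col start): C('$')=0, C('0')=1, C('1')=5, C('a')=8, C('b')=10, C('d')=12
L[0]='0': occ=0, LF[0]=C('0')+0=1+0=1
L[1]='1': occ=0, LF[1]=C('1')+0=5+0=5
L[2]='$': occ=0, LF[2]=C('$')+0=0+0=0
L[3]='a': occ=0, LF[3]=C('a')+0=8+0=8
L[4]='0': occ=1, LF[4]=C('0')+1=1+1=2
L[5]='1': occ=1, LF[5]=C('1')+1=5+1=6
L[6]='0': occ=2, LF[6]=C('0')+2=1+2=3
L[7]='0': occ=3, LF[7]=C('0')+3=1+3=4
L[8]='b': occ=0, LF[8]=C('b')+0=10+0=10
L[9]='1': occ=2, LF[9]=C('1')+2=5+2=7
L[10]='b': occ=1, LF[10]=C('b')+1=10+1=11
L[11]='d': occ=0, LF[11]=C('d')+0=12+0=12
L[12]='a': occ=1, LF[12]=C('a')+1=8+1=9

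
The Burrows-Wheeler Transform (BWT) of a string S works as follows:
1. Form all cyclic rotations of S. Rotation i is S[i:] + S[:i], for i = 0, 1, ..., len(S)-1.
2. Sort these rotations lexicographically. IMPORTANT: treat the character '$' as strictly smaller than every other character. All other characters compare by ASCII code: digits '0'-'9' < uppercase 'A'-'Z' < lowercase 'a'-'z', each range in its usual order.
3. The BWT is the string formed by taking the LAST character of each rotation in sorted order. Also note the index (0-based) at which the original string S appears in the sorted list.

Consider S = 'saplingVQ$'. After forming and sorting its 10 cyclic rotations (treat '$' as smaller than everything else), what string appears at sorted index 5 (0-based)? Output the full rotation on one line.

All 10 rotations (rotation i = S[i:]+S[:i]):
  rot[0] = saplingVQ$
  rot[1] = aplingVQ$s
  rot[2] = plingVQ$sa
  rot[3] = lingVQ$sap
  rot[4] = ingVQ$sapl
  rot[5] = ngVQ$sapli
  rot[6] = gVQ$saplin
  rot[7] = VQ$sapling
  rot[8] = Q$saplingV
  rot[9] = $saplingVQ
Sorted (with $ < everything):
  sorted[0] = $saplingVQ
  sorted[1] = Q$saplingV
  sorted[2] = VQ$sapling
  sorted[3] = aplingVQ$s
  sorted[4] = gVQ$saplin
  sorted[5] = ingVQ$sapl
  sorted[6] = lingVQ$sap
  sorted[7] = ngVQ$sapli
  sorted[8] = plingVQ$sa
  sorted[9] = saplingVQ$
sorted[5] = ingVQ$sapl

Answer: ingVQ$sapl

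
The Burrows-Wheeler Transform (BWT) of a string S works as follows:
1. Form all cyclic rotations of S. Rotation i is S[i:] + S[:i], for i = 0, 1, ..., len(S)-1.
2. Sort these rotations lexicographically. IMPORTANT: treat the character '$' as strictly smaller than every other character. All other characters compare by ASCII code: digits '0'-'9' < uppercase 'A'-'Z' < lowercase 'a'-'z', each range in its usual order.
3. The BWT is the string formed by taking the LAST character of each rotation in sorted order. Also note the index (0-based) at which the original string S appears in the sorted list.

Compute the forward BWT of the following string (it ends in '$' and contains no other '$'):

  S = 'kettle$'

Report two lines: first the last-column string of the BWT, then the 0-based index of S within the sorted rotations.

All 7 rotations (rotation i = S[i:]+S[:i]):
  rot[0] = kettle$
  rot[1] = ettle$k
  rot[2] = ttle$ke
  rot[3] = tle$ket
  rot[4] = le$kett
  rot[5] = e$kettl
  rot[6] = $kettle
Sorted (with $ < everything):
  sorted[0] = $kettle  (last char: 'e')
  sorted[1] = e$kettl  (last char: 'l')
  sorted[2] = ettle$k  (last char: 'k')
  sorted[3] = kettle$  (last char: '$')
  sorted[4] = le$kett  (last char: 't')
  sorted[5] = tle$ket  (last char: 't')
  sorted[6] = ttle$ke  (last char: 'e')
Last column: elk$tte
Original string S is at sorted index 3

Answer: elk$tte
3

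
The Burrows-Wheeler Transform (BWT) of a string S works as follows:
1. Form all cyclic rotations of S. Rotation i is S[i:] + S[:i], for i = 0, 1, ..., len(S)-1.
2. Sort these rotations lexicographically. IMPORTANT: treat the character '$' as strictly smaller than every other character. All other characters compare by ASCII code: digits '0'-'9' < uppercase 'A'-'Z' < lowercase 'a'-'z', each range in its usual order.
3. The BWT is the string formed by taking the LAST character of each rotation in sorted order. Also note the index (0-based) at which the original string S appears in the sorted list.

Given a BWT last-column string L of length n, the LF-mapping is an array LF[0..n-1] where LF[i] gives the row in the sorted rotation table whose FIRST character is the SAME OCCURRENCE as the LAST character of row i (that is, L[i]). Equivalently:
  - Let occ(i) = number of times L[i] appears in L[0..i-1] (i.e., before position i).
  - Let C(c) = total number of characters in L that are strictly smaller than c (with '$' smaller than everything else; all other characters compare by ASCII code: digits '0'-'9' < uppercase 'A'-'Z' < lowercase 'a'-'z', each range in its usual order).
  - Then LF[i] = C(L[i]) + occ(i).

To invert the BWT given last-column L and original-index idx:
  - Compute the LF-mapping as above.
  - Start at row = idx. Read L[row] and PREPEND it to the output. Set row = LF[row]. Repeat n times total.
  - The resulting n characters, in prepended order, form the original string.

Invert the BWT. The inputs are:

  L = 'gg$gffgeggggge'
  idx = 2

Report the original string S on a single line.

LF mapping: 5 6 0 7 3 4 8 1 9 10 11 12 13 2
Walk LF starting at row 2, prepending L[row]:
  step 1: row=2, L[2]='$', prepend. Next row=LF[2]=0
  step 2: row=0, L[0]='g', prepend. Next row=LF[0]=5
  step 3: row=5, L[5]='f', prepend. Next row=LF[5]=4
  step 4: row=4, L[4]='f', prepend. Next row=LF[4]=3
  step 5: row=3, L[3]='g', prepend. Next row=LF[3]=7
  step 6: row=7, L[7]='e', prepend. Next row=LF[7]=1
  step 7: row=1, L[1]='g', prepend. Next row=LF[1]=6
  step 8: row=6, L[6]='g', prepend. Next row=LF[6]=8
  step 9: row=8, L[8]='g', prepend. Next row=LF[8]=9
  step 10: row=9, L[9]='g', prepend. Next row=LF[9]=10
  step 11: row=10, L[10]='g', prepend. Next row=LF[10]=11
  step 12: row=11, L[11]='g', prepend. Next row=LF[11]=12
  step 13: row=12, L[12]='g', prepend. Next row=LF[12]=13
  step 14: row=13, L[13]='e', prepend. Next row=LF[13]=2
Reversed output: egggggggegffg$

Answer: egggggggegffg$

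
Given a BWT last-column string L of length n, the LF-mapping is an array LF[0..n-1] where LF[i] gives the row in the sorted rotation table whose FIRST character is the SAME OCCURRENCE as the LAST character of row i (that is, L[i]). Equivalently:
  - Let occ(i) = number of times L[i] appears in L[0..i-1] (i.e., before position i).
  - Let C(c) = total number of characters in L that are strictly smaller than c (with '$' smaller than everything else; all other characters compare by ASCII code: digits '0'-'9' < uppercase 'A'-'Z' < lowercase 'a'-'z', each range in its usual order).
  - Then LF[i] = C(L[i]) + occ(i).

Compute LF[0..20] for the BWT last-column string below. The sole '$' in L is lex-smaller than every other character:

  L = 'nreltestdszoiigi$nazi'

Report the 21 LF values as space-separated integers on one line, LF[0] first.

Char counts: '$':1, 'a':1, 'd':1, 'e':2, 'g':1, 'i':4, 'l':1, 'n':2, 'o':1, 'r':1, 's':2, 't':2, 'z':2
C (first-col start): C('$')=0, C('a')=1, C('d')=2, C('e')=3, C('g')=5, C('i')=6, C('l')=10, C('n')=11, C('o')=13, C('r')=14, C('s')=15, C('t')=17, C('z')=19
L[0]='n': occ=0, LF[0]=C('n')+0=11+0=11
L[1]='r': occ=0, LF[1]=C('r')+0=14+0=14
L[2]='e': occ=0, LF[2]=C('e')+0=3+0=3
L[3]='l': occ=0, LF[3]=C('l')+0=10+0=10
L[4]='t': occ=0, LF[4]=C('t')+0=17+0=17
L[5]='e': occ=1, LF[5]=C('e')+1=3+1=4
L[6]='s': occ=0, LF[6]=C('s')+0=15+0=15
L[7]='t': occ=1, LF[7]=C('t')+1=17+1=18
L[8]='d': occ=0, LF[8]=C('d')+0=2+0=2
L[9]='s': occ=1, LF[9]=C('s')+1=15+1=16
L[10]='z': occ=0, LF[10]=C('z')+0=19+0=19
L[11]='o': occ=0, LF[11]=C('o')+0=13+0=13
L[12]='i': occ=0, LF[12]=C('i')+0=6+0=6
L[13]='i': occ=1, LF[13]=C('i')+1=6+1=7
L[14]='g': occ=0, LF[14]=C('g')+0=5+0=5
L[15]='i': occ=2, LF[15]=C('i')+2=6+2=8
L[16]='$': occ=0, LF[16]=C('$')+0=0+0=0
L[17]='n': occ=1, LF[17]=C('n')+1=11+1=12
L[18]='a': occ=0, LF[18]=C('a')+0=1+0=1
L[19]='z': occ=1, LF[19]=C('z')+1=19+1=20
L[20]='i': occ=3, LF[20]=C('i')+3=6+3=9

Answer: 11 14 3 10 17 4 15 18 2 16 19 13 6 7 5 8 0 12 1 20 9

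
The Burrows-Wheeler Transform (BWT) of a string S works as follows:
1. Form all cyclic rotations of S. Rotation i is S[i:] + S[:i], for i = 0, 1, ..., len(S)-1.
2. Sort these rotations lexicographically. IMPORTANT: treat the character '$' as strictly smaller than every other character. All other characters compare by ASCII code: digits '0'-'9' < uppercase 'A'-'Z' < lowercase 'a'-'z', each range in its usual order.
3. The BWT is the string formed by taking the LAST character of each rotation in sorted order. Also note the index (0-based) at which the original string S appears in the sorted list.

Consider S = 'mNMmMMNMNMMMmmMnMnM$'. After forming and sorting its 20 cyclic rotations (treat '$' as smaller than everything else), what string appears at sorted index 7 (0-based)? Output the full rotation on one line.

Answer: MmMMNMNMMMmmMnMnM$mN

Derivation:
All 20 rotations (rotation i = S[i:]+S[:i]):
  rot[0] = mNMmMMNMNMMMmmMnMnM$
  rot[1] = NMmMMNMNMMMmmMnMnM$m
  rot[2] = MmMMNMNMMMmmMnMnM$mN
  rot[3] = mMMNMNMMMmmMnMnM$mNM
  rot[4] = MMNMNMMMmmMnMnM$mNMm
  rot[5] = MNMNMMMmmMnMnM$mNMmM
  rot[6] = NMNMMMmmMnMnM$mNMmMM
  rot[7] = MNMMMmmMnMnM$mNMmMMN
  rot[8] = NMMMmmMnMnM$mNMmMMNM
  rot[9] = MMMmmMnMnM$mNMmMMNMN
  rot[10] = MMmmMnMnM$mNMmMMNMNM
  rot[11] = MmmMnMnM$mNMmMMNMNMM
  rot[12] = mmMnMnM$mNMmMMNMNMMM
  rot[13] = mMnMnM$mNMmMMNMNMMMm
  rot[14] = MnMnM$mNMmMMNMNMMMmm
  rot[15] = nMnM$mNMmMMNMNMMMmmM
  rot[16] = MnM$mNMmMMNMNMMMmmMn
  rot[17] = nM$mNMmMMNMNMMMmmMnM
  rot[18] = M$mNMmMMNMNMMMmmMnMn
  rot[19] = $mNMmMMNMNMMMmmMnMnM
Sorted (with $ < everything):
  sorted[0] = $mNMmMMNMNMMMmmMnMnM
  sorted[1] = M$mNMmMMNMNMMMmmMnMn
  sorted[2] = MMMmmMnMnM$mNMmMMNMN
  sorted[3] = MMNMNMMMmmMnMnM$mNMm
  sorted[4] = MMmmMnMnM$mNMmMMNMNM
  sorted[5] = MNMMMmmMnMnM$mNMmMMN
  sorted[6] = MNMNMMMmmMnMnM$mNMmM
  sorted[7] = MmMMNMNMMMmmMnMnM$mN
  sorted[8] = MmmMnMnM$mNMmMMNMNMM
  sorted[9] = MnM$mNMmMMNMNMMMmmMn
  sorted[10] = MnMnM$mNMmMMNMNMMMmm
  sorted[11] = NMMMmmMnMnM$mNMmMMNM
  sorted[12] = NMNMMMmmMnMnM$mNMmMM
  sorted[13] = NMmMMNMNMMMmmMnMnM$m
  sorted[14] = mMMNMNMMMmmMnMnM$mNM
  sorted[15] = mMnMnM$mNMmMMNMNMMMm
  sorted[16] = mNMmMMNMNMMMmmMnMnM$
  sorted[17] = mmMnMnM$mNMmMMNMNMMM
  sorted[18] = nM$mNMmMMNMNMMMmmMnM
  sorted[19] = nMnM$mNMmMMNMNMMMmmM
sorted[7] = MmMMNMNMMMmmMnMnM$mN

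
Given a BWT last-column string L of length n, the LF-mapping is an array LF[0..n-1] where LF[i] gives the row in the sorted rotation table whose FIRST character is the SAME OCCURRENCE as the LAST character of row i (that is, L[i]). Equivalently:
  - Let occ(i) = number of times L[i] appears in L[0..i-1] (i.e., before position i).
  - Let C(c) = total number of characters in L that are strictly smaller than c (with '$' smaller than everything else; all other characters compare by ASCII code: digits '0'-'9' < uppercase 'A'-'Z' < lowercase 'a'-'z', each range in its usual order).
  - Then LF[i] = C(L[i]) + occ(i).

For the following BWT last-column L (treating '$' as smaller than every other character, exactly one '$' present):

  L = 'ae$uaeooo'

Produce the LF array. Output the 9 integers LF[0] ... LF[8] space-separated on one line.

Char counts: '$':1, 'a':2, 'e':2, 'o':3, 'u':1
C (first-col start): C('$')=0, C('a')=1, C('e')=3, C('o')=5, C('u')=8
L[0]='a': occ=0, LF[0]=C('a')+0=1+0=1
L[1]='e': occ=0, LF[1]=C('e')+0=3+0=3
L[2]='$': occ=0, LF[2]=C('$')+0=0+0=0
L[3]='u': occ=0, LF[3]=C('u')+0=8+0=8
L[4]='a': occ=1, LF[4]=C('a')+1=1+1=2
L[5]='e': occ=1, LF[5]=C('e')+1=3+1=4
L[6]='o': occ=0, LF[6]=C('o')+0=5+0=5
L[7]='o': occ=1, LF[7]=C('o')+1=5+1=6
L[8]='o': occ=2, LF[8]=C('o')+2=5+2=7

Answer: 1 3 0 8 2 4 5 6 7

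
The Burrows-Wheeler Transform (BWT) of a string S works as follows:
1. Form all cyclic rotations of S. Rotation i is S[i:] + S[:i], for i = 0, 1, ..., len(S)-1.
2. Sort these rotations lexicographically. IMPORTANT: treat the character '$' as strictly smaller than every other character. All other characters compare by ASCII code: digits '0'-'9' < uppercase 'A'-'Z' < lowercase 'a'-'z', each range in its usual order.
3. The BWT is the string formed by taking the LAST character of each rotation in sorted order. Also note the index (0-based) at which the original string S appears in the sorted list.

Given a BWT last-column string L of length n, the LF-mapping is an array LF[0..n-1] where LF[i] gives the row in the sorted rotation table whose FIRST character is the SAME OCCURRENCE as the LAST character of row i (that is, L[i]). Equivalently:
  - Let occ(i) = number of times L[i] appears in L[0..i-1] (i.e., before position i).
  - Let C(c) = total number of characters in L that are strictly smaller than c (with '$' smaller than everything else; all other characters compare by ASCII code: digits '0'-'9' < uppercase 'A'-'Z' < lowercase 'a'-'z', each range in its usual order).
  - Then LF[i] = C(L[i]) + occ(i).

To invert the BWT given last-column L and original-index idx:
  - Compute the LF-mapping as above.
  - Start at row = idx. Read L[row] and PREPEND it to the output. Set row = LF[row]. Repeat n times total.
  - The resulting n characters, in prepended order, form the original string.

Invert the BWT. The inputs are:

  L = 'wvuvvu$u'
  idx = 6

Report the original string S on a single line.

Answer: vvuuvuw$

Derivation:
LF mapping: 7 4 1 5 6 2 0 3
Walk LF starting at row 6, prepending L[row]:
  step 1: row=6, L[6]='$', prepend. Next row=LF[6]=0
  step 2: row=0, L[0]='w', prepend. Next row=LF[0]=7
  step 3: row=7, L[7]='u', prepend. Next row=LF[7]=3
  step 4: row=3, L[3]='v', prepend. Next row=LF[3]=5
  step 5: row=5, L[5]='u', prepend. Next row=LF[5]=2
  step 6: row=2, L[2]='u', prepend. Next row=LF[2]=1
  step 7: row=1, L[1]='v', prepend. Next row=LF[1]=4
  step 8: row=4, L[4]='v', prepend. Next row=LF[4]=6
Reversed output: vvuuvuw$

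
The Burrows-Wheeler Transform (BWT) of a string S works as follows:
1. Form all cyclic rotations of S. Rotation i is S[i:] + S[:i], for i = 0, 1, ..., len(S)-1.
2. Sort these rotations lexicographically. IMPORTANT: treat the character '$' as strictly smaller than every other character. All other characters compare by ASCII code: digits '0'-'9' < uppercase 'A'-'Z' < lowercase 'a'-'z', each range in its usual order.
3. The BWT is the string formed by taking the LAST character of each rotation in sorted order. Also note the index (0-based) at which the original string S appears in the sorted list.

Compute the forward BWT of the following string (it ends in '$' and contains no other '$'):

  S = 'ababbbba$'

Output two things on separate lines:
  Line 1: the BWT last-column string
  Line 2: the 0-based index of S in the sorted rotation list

Answer: ab$bbabba
2

Derivation:
All 9 rotations (rotation i = S[i:]+S[:i]):
  rot[0] = ababbbba$
  rot[1] = babbbba$a
  rot[2] = abbbba$ab
  rot[3] = bbbba$aba
  rot[4] = bbba$abab
  rot[5] = bba$ababb
  rot[6] = ba$ababbb
  rot[7] = a$ababbbb
  rot[8] = $ababbbba
Sorted (with $ < everything):
  sorted[0] = $ababbbba  (last char: 'a')
  sorted[1] = a$ababbbb  (last char: 'b')
  sorted[2] = ababbbba$  (last char: '$')
  sorted[3] = abbbba$ab  (last char: 'b')
  sorted[4] = ba$ababbb  (last char: 'b')
  sorted[5] = babbbba$a  (last char: 'a')
  sorted[6] = bba$ababb  (last char: 'b')
  sorted[7] = bbba$abab  (last char: 'b')
  sorted[8] = bbbba$aba  (last char: 'a')
Last column: ab$bbabba
Original string S is at sorted index 2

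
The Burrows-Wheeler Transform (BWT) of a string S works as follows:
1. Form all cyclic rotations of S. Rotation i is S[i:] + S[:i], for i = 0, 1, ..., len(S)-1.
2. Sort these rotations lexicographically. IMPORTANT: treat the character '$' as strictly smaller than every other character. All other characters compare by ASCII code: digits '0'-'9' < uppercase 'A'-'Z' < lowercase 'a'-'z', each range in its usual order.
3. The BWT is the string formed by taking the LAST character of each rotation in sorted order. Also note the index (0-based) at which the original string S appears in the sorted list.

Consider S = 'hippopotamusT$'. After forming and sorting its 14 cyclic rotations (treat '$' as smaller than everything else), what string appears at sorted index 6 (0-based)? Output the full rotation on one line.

Answer: opotamusT$hipp

Derivation:
All 14 rotations (rotation i = S[i:]+S[:i]):
  rot[0] = hippopotamusT$
  rot[1] = ippopotamusT$h
  rot[2] = ppopotamusT$hi
  rot[3] = popotamusT$hip
  rot[4] = opotamusT$hipp
  rot[5] = potamusT$hippo
  rot[6] = otamusT$hippop
  rot[7] = tamusT$hippopo
  rot[8] = amusT$hippopot
  rot[9] = musT$hippopota
  rot[10] = usT$hippopotam
  rot[11] = sT$hippopotamu
  rot[12] = T$hippopotamus
  rot[13] = $hippopotamusT
Sorted (with $ < everything):
  sorted[0] = $hippopotamusT
  sorted[1] = T$hippopotamus
  sorted[2] = amusT$hippopot
  sorted[3] = hippopotamusT$
  sorted[4] = ippopotamusT$h
  sorted[5] = musT$hippopota
  sorted[6] = opotamusT$hipp
  sorted[7] = otamusT$hippop
  sorted[8] = popotamusT$hip
  sorted[9] = potamusT$hippo
  sorted[10] = ppopotamusT$hi
  sorted[11] = sT$hippopotamu
  sorted[12] = tamusT$hippopo
  sorted[13] = usT$hippopotam
sorted[6] = opotamusT$hipp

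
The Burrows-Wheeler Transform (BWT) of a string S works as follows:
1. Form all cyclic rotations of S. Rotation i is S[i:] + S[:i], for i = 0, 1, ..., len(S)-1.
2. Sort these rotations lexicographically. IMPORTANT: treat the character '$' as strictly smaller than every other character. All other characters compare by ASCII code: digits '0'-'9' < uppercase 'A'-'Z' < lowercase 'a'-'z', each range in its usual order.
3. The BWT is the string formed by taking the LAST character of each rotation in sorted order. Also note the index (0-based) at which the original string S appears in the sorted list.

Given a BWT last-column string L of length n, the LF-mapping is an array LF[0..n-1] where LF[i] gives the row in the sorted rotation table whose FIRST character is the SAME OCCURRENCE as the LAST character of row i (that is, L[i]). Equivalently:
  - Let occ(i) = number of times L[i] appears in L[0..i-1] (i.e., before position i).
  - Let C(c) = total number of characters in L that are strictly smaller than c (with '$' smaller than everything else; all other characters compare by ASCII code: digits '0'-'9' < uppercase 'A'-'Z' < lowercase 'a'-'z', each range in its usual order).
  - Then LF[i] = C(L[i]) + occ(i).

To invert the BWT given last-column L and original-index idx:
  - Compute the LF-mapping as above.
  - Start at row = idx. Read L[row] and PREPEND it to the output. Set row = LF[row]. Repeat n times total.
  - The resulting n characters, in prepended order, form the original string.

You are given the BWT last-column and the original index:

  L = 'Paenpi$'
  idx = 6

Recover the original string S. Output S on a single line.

Answer: pineaP$

Derivation:
LF mapping: 1 2 3 5 6 4 0
Walk LF starting at row 6, prepending L[row]:
  step 1: row=6, L[6]='$', prepend. Next row=LF[6]=0
  step 2: row=0, L[0]='P', prepend. Next row=LF[0]=1
  step 3: row=1, L[1]='a', prepend. Next row=LF[1]=2
  step 4: row=2, L[2]='e', prepend. Next row=LF[2]=3
  step 5: row=3, L[3]='n', prepend. Next row=LF[3]=5
  step 6: row=5, L[5]='i', prepend. Next row=LF[5]=4
  step 7: row=4, L[4]='p', prepend. Next row=LF[4]=6
Reversed output: pineaP$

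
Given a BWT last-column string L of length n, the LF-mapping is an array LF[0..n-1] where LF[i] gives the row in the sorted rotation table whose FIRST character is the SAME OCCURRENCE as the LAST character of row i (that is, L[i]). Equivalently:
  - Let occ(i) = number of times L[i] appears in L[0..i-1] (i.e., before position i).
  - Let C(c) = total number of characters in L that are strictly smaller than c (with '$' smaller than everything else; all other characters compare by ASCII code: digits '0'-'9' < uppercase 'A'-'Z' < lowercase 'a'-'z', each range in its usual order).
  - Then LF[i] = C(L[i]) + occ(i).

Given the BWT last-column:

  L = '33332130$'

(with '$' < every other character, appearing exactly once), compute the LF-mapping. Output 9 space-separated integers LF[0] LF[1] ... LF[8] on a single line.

Answer: 4 5 6 7 3 2 8 1 0

Derivation:
Char counts: '$':1, '0':1, '1':1, '2':1, '3':5
C (first-col start): C('$')=0, C('0')=1, C('1')=2, C('2')=3, C('3')=4
L[0]='3': occ=0, LF[0]=C('3')+0=4+0=4
L[1]='3': occ=1, LF[1]=C('3')+1=4+1=5
L[2]='3': occ=2, LF[2]=C('3')+2=4+2=6
L[3]='3': occ=3, LF[3]=C('3')+3=4+3=7
L[4]='2': occ=0, LF[4]=C('2')+0=3+0=3
L[5]='1': occ=0, LF[5]=C('1')+0=2+0=2
L[6]='3': occ=4, LF[6]=C('3')+4=4+4=8
L[7]='0': occ=0, LF[7]=C('0')+0=1+0=1
L[8]='$': occ=0, LF[8]=C('$')+0=0+0=0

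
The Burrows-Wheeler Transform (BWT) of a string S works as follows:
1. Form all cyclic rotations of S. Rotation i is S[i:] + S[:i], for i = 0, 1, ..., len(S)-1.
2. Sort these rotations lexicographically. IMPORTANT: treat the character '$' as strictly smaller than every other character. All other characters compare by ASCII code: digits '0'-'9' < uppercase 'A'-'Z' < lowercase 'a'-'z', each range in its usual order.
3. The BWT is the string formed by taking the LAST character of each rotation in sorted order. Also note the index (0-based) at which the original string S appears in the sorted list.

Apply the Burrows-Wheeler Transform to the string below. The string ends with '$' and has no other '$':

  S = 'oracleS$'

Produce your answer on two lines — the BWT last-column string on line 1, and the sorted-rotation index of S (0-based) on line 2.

All 8 rotations (rotation i = S[i:]+S[:i]):
  rot[0] = oracleS$
  rot[1] = racleS$o
  rot[2] = acleS$or
  rot[3] = cleS$ora
  rot[4] = leS$orac
  rot[5] = eS$oracl
  rot[6] = S$oracle
  rot[7] = $oracleS
Sorted (with $ < everything):
  sorted[0] = $oracleS  (last char: 'S')
  sorted[1] = S$oracle  (last char: 'e')
  sorted[2] = acleS$or  (last char: 'r')
  sorted[3] = cleS$ora  (last char: 'a')
  sorted[4] = eS$oracl  (last char: 'l')
  sorted[5] = leS$orac  (last char: 'c')
  sorted[6] = oracleS$  (last char: '$')
  sorted[7] = racleS$o  (last char: 'o')
Last column: Seralc$o
Original string S is at sorted index 6

Answer: Seralc$o
6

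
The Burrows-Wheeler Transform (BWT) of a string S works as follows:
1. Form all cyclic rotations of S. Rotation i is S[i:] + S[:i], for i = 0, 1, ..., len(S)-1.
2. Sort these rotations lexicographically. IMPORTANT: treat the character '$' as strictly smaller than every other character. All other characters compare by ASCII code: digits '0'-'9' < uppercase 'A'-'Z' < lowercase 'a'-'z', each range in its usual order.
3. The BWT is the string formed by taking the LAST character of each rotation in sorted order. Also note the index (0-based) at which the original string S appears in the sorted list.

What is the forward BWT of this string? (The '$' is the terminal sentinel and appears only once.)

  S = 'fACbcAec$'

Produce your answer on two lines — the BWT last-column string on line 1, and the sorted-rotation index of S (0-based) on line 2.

Answer: cfcACebA$
8

Derivation:
All 9 rotations (rotation i = S[i:]+S[:i]):
  rot[0] = fACbcAec$
  rot[1] = ACbcAec$f
  rot[2] = CbcAec$fA
  rot[3] = bcAec$fAC
  rot[4] = cAec$fACb
  rot[5] = Aec$fACbc
  rot[6] = ec$fACbcA
  rot[7] = c$fACbcAe
  rot[8] = $fACbcAec
Sorted (with $ < everything):
  sorted[0] = $fACbcAec  (last char: 'c')
  sorted[1] = ACbcAec$f  (last char: 'f')
  sorted[2] = Aec$fACbc  (last char: 'c')
  sorted[3] = CbcAec$fA  (last char: 'A')
  sorted[4] = bcAec$fAC  (last char: 'C')
  sorted[5] = c$fACbcAe  (last char: 'e')
  sorted[6] = cAec$fACb  (last char: 'b')
  sorted[7] = ec$fACbcA  (last char: 'A')
  sorted[8] = fACbcAec$  (last char: '$')
Last column: cfcACebA$
Original string S is at sorted index 8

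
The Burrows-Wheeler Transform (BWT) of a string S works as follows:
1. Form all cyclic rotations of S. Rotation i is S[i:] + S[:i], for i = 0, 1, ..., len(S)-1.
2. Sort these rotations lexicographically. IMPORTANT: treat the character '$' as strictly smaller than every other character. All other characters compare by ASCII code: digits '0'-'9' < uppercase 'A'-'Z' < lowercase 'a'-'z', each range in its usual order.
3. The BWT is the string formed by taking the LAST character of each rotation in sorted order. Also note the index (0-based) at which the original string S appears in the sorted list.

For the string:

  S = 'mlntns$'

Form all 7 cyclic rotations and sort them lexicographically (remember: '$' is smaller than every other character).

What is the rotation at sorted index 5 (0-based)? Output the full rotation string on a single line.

All 7 rotations (rotation i = S[i:]+S[:i]):
  rot[0] = mlntns$
  rot[1] = lntns$m
  rot[2] = ntns$ml
  rot[3] = tns$mln
  rot[4] = ns$mlnt
  rot[5] = s$mlntn
  rot[6] = $mlntns
Sorted (with $ < everything):
  sorted[0] = $mlntns
  sorted[1] = lntns$m
  sorted[2] = mlntns$
  sorted[3] = ns$mlnt
  sorted[4] = ntns$ml
  sorted[5] = s$mlntn
  sorted[6] = tns$mln
sorted[5] = s$mlntn

Answer: s$mlntn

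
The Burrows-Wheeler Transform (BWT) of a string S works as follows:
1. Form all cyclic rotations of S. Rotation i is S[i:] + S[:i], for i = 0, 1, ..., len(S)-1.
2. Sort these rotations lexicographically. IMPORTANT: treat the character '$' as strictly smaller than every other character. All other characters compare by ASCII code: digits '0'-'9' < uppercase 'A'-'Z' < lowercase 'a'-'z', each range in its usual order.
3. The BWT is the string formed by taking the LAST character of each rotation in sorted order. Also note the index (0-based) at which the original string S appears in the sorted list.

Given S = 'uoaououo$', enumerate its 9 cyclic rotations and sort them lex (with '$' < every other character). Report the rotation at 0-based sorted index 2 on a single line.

All 9 rotations (rotation i = S[i:]+S[:i]):
  rot[0] = uoaououo$
  rot[1] = oaououo$u
  rot[2] = aououo$uo
  rot[3] = ououo$uoa
  rot[4] = uouo$uoao
  rot[5] = ouo$uoaou
  rot[6] = uo$uoaouo
  rot[7] = o$uoaouou
  rot[8] = $uoaououo
Sorted (with $ < everything):
  sorted[0] = $uoaououo
  sorted[1] = aououo$uo
  sorted[2] = o$uoaouou
  sorted[3] = oaououo$u
  sorted[4] = ouo$uoaou
  sorted[5] = ououo$uoa
  sorted[6] = uo$uoaouo
  sorted[7] = uoaououo$
  sorted[8] = uouo$uoao
sorted[2] = o$uoaouou

Answer: o$uoaouou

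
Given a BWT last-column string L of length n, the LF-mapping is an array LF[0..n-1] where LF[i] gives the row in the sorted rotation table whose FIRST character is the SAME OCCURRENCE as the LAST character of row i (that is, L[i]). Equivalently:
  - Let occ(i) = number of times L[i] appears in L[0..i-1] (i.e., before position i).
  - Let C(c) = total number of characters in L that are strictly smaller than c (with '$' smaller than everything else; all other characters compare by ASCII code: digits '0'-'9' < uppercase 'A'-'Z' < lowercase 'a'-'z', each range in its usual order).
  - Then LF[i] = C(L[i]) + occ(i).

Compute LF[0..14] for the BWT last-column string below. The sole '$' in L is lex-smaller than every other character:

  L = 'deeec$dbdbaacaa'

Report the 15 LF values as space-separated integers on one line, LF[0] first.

Answer: 9 12 13 14 7 0 10 5 11 6 1 2 8 3 4

Derivation:
Char counts: '$':1, 'a':4, 'b':2, 'c':2, 'd':3, 'e':3
C (first-col start): C('$')=0, C('a')=1, C('b')=5, C('c')=7, C('d')=9, C('e')=12
L[0]='d': occ=0, LF[0]=C('d')+0=9+0=9
L[1]='e': occ=0, LF[1]=C('e')+0=12+0=12
L[2]='e': occ=1, LF[2]=C('e')+1=12+1=13
L[3]='e': occ=2, LF[3]=C('e')+2=12+2=14
L[4]='c': occ=0, LF[4]=C('c')+0=7+0=7
L[5]='$': occ=0, LF[5]=C('$')+0=0+0=0
L[6]='d': occ=1, LF[6]=C('d')+1=9+1=10
L[7]='b': occ=0, LF[7]=C('b')+0=5+0=5
L[8]='d': occ=2, LF[8]=C('d')+2=9+2=11
L[9]='b': occ=1, LF[9]=C('b')+1=5+1=6
L[10]='a': occ=0, LF[10]=C('a')+0=1+0=1
L[11]='a': occ=1, LF[11]=C('a')+1=1+1=2
L[12]='c': occ=1, LF[12]=C('c')+1=7+1=8
L[13]='a': occ=2, LF[13]=C('a')+2=1+2=3
L[14]='a': occ=3, LF[14]=C('a')+3=1+3=4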